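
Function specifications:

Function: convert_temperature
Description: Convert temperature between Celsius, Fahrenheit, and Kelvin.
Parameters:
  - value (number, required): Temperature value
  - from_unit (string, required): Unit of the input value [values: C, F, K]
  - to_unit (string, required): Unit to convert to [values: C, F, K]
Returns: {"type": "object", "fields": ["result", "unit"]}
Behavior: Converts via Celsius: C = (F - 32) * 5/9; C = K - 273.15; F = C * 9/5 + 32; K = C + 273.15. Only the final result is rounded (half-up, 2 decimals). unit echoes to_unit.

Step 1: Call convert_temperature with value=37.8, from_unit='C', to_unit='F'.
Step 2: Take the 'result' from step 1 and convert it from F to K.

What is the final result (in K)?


Step 1: convert_temperature(value=37.8, from_unit=C, to_unit=F)
  Input already in C: 37.8
  To F: 37.8 * 9/5 + 32 = 100.04
  Round to 2 decimals: 100.04
  -> result = 100.04 F
Step 2: convert_temperature(value=100.04, from_unit=F, to_unit=K)
  To C: (100.04 - 32) * 5/9 = 37.8
  To K: 37.8 + 273.15 = 310.95
  Round to 2 decimals: 310.95
  -> result = 310.95 K
310.95 K


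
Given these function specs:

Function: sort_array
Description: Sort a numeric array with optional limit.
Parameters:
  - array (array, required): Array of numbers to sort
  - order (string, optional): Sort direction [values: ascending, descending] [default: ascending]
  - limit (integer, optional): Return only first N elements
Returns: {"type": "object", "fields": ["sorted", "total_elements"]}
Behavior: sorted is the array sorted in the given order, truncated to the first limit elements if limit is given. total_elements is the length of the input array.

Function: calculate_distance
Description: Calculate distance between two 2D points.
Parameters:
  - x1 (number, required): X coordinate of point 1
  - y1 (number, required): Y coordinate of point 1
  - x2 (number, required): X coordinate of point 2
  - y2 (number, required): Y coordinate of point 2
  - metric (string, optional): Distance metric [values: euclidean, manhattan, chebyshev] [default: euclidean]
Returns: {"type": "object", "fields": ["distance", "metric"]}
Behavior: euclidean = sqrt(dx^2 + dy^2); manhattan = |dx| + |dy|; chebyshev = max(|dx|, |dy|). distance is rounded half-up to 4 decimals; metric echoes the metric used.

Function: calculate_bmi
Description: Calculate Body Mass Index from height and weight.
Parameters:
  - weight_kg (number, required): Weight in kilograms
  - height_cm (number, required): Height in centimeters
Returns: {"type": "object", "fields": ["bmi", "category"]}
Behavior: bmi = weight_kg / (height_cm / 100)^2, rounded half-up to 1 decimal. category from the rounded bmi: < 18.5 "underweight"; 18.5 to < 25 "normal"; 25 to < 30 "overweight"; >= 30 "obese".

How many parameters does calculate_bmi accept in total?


Parameters of calculate_bmi: weight_kg (required), height_cm (required)
Total:
2


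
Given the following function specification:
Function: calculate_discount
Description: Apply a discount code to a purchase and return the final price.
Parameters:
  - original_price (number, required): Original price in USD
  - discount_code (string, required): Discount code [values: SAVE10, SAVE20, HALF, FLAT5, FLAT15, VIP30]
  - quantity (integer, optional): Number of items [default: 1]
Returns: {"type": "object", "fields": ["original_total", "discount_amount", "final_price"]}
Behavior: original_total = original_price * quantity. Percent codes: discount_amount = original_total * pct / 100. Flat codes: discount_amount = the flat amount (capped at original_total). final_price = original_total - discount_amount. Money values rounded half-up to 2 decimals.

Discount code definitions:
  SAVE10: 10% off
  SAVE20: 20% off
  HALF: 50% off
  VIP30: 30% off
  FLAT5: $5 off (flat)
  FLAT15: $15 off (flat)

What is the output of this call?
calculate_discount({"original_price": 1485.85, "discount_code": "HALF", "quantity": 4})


original_total = 1485.85 * 4 = 5943.40
HALF = 50% off: discount_amount = 5943.40 * 50/100 = 2971.7 -> 2971.70
final_price = 5943.40 - 2971.70 = 2971.70
Output:
{"original_total": 5943.4, "discount_amount": 2971.7, "final_price": 2971.7}


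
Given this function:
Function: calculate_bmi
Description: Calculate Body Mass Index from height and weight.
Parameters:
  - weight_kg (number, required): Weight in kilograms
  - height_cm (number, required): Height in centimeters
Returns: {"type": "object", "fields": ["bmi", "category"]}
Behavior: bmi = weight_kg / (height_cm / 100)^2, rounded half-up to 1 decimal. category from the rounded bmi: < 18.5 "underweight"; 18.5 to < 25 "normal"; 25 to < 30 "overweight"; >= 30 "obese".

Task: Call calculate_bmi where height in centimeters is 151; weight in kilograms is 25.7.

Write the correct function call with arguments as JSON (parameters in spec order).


Mapping each described value to its parameter name:
  'Height in centimeters' -> height_cm = 151
  'Weight in kilograms' -> weight_kg = 25.7
calculate_bmi({"weight_kg": 25.7, "height_cm": 151})


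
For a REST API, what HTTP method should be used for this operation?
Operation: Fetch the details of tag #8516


GET = read, POST = create, PUT = update/replace, DELETE = remove
This operation is a read.
GET


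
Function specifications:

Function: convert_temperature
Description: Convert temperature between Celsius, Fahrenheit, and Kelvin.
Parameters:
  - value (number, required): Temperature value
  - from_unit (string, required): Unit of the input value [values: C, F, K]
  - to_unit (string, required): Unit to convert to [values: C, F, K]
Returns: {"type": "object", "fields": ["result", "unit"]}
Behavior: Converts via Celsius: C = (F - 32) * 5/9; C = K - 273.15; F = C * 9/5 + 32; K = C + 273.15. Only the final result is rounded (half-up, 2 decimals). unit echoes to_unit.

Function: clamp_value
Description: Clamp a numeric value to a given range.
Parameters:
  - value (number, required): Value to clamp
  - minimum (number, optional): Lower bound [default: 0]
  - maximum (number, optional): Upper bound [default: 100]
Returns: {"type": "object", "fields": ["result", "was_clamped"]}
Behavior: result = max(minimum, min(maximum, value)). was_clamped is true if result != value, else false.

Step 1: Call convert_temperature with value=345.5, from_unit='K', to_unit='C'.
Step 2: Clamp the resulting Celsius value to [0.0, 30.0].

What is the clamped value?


Step 1: convert_temperature(value=345.5, from_unit=K, to_unit=C)
  To C: 345.5 - 273.15 = 72.35
  Target is C: 72.35
  Round to 2 decimals: 72.35
  -> result = 72.35 C
Step 2: clamp_value(value=72.35, minimum=0.0, maximum=30.0)
  result = max(0.0, min(30.0, 72.35)) = max(0.0, 30.0) = 30.0
  was_clamped = (30.0 != 72.35) = true
  -> result = 30.0
30.0


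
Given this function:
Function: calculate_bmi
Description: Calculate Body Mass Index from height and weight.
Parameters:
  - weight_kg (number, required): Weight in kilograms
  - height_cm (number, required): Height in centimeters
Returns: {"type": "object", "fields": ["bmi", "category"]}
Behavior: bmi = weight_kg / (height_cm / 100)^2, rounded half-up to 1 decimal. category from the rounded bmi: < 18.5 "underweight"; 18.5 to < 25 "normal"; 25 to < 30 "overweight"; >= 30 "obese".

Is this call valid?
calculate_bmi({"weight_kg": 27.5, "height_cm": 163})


Checking all required parameters present and types match... All valid.
Valid


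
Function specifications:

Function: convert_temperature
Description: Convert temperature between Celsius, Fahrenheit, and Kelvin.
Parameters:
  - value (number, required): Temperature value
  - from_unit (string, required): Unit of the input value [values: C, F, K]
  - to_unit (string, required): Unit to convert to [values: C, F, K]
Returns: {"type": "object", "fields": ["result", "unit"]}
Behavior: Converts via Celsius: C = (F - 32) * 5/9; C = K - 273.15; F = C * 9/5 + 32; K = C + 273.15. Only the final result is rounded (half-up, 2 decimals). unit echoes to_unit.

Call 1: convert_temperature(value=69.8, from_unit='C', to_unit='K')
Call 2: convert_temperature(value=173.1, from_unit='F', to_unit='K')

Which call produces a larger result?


Call 1:
  Input already in C: 69.8
  To K: 69.8 + 273.15 = 342.95
  Round to 2 decimals: 342.95
  -> 342.95 K
Call 2:
  To C: (173.1 - 32) * 5/9 = 78.388889
  To K: 78.388889 + 273.15 = 351.538889
  Round to 2 decimals: 351.54
  -> 351.54 K
Call 2 (351.54 K)


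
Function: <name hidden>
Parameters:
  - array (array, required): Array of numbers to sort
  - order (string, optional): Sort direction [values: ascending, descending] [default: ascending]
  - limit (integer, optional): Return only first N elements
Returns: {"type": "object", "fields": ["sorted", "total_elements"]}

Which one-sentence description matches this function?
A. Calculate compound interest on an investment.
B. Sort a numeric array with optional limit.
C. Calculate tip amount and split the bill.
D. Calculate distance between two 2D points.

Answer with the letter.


Parameters array, order, limit and return ["sorted", "total_elements"] fit: Sort a numeric array with optional limit.
B


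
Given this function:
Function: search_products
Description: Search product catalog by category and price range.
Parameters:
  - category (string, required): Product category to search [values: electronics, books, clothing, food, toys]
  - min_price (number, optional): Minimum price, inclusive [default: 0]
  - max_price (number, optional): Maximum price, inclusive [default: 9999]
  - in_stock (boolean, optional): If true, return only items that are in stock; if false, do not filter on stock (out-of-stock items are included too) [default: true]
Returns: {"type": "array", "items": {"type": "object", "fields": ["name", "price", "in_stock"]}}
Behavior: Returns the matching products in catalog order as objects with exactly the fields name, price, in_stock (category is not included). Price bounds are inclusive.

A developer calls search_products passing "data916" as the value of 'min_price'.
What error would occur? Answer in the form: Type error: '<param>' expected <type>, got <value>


Spec: 'min_price' is declared as number; "data916" is a string.
Type error: 'min_price' expected number, got "data916"


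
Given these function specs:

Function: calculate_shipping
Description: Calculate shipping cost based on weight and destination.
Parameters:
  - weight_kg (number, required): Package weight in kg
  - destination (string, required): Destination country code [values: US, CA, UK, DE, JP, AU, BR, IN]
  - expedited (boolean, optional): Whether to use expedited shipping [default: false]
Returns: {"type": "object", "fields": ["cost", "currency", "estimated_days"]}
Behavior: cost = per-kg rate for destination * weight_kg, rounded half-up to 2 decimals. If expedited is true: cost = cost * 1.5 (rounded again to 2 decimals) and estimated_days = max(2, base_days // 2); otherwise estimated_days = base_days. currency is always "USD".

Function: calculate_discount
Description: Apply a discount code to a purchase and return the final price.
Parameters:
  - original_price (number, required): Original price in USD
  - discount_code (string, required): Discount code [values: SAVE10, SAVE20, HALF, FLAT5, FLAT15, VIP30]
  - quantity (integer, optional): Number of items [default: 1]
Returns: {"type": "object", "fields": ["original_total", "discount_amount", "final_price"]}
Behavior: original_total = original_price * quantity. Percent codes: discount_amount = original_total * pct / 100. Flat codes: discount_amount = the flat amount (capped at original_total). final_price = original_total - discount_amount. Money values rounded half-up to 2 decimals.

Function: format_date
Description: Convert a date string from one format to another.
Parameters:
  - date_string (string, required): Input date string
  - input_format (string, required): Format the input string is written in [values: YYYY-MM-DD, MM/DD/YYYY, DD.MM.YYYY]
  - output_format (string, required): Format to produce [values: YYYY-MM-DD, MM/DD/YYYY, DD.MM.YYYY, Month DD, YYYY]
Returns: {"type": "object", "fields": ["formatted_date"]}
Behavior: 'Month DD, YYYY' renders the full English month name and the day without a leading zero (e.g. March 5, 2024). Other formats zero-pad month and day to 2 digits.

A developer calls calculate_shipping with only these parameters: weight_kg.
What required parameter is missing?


Required parameters: weight_kg, destination
Provided: weight_kg
Missing: destination
destination


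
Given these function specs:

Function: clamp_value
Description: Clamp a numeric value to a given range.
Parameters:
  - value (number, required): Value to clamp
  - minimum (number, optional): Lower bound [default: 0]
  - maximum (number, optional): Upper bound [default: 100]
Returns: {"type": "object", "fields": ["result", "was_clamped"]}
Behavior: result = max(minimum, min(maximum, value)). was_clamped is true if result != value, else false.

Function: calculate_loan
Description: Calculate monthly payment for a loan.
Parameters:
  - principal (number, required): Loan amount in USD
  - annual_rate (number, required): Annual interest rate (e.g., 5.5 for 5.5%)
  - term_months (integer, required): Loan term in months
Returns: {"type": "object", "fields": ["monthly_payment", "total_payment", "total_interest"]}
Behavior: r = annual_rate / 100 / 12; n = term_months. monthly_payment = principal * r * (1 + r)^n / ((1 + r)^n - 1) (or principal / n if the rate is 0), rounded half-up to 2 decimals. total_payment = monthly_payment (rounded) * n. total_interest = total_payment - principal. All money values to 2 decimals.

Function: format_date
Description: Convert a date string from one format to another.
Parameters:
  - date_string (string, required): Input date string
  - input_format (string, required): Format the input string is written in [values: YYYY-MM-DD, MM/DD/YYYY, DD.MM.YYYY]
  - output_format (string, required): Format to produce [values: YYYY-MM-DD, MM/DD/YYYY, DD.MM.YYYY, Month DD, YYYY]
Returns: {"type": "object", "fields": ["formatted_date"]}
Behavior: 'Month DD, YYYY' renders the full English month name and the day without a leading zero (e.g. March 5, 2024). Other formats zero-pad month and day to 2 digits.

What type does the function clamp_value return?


The clamp_value spec declares Returns: {"type": "object", "fields": ["result", "was_clamped"]}
Type:
object


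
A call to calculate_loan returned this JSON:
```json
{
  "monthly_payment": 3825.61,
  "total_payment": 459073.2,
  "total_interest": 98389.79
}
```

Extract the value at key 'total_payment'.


459073.2


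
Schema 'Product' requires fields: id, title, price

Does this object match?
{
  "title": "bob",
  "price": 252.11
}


Checking required fields...
Missing: id
Invalid - missing required field 'id'


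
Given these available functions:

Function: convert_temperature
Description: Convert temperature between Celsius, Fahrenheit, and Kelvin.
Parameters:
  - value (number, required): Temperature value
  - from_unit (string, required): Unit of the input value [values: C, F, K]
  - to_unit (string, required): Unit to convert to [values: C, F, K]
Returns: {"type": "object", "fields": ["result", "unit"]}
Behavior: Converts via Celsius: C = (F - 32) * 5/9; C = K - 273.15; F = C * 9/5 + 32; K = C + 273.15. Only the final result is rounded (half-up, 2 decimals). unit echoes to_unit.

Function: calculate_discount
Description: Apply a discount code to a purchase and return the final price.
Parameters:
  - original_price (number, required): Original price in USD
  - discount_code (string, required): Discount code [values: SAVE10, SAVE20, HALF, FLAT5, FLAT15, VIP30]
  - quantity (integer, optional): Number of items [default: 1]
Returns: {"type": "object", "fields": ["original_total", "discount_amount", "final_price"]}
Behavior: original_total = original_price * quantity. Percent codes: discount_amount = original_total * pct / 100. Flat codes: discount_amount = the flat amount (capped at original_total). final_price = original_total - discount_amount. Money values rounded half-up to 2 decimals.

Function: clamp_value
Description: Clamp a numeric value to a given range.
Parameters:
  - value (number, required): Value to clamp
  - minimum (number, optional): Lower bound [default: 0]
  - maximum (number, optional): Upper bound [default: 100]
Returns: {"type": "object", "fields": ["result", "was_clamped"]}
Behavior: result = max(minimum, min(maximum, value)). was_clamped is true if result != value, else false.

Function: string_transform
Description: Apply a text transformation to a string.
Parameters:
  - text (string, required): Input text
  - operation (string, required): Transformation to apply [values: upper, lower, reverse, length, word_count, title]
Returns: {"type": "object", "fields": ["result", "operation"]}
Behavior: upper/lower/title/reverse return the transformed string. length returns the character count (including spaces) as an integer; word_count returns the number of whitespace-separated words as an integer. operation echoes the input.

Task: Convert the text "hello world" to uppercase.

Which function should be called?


The task needs a function whose description is: Apply a text transformation to a string.
string_transform


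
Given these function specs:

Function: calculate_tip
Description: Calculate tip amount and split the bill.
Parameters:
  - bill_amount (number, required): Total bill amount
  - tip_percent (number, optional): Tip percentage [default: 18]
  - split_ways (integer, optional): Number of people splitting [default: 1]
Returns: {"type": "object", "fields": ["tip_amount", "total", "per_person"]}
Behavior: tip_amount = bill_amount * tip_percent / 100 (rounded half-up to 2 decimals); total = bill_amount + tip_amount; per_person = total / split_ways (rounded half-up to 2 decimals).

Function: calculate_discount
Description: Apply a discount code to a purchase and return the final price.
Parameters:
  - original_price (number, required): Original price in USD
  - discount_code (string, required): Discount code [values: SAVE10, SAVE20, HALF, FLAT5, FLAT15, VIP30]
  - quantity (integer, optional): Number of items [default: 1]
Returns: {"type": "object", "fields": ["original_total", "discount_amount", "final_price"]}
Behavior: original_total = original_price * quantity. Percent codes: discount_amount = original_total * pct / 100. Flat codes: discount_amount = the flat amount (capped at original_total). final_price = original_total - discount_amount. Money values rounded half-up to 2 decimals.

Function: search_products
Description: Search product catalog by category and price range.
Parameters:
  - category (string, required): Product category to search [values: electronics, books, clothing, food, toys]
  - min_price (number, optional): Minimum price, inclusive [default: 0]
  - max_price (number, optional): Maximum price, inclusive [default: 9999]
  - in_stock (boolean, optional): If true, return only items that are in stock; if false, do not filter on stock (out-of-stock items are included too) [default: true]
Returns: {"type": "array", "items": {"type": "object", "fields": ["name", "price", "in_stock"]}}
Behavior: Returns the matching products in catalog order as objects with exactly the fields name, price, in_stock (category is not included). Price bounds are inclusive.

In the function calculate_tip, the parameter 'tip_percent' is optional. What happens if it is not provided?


The calculate_tip spec declares:
  - tip_percent (number, optional): Tip percentage [default: 18]
It defaults to 18


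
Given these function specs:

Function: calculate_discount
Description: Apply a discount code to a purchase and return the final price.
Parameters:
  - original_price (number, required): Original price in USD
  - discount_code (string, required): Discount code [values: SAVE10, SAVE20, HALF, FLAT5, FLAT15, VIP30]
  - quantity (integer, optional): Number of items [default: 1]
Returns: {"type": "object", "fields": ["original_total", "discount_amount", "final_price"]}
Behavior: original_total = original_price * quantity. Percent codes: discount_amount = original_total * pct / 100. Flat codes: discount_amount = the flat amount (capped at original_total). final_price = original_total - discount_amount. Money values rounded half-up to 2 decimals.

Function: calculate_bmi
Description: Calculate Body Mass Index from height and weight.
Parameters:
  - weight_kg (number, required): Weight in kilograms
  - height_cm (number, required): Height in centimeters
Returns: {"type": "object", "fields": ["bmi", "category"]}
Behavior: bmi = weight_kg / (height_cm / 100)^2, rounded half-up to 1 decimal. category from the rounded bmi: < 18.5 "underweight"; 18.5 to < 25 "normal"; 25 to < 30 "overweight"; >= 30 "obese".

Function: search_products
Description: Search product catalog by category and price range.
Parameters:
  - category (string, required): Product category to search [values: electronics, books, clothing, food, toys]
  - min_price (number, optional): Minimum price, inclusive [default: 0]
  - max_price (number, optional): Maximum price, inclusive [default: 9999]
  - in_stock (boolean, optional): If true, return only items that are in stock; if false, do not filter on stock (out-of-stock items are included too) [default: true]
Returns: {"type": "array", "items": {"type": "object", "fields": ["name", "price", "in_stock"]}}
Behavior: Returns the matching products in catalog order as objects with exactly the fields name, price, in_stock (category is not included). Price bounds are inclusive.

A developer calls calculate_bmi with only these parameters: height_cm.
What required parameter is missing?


Required parameters: weight_kg, height_cm
Provided: height_cm
Missing: weight_kg
weight_kg


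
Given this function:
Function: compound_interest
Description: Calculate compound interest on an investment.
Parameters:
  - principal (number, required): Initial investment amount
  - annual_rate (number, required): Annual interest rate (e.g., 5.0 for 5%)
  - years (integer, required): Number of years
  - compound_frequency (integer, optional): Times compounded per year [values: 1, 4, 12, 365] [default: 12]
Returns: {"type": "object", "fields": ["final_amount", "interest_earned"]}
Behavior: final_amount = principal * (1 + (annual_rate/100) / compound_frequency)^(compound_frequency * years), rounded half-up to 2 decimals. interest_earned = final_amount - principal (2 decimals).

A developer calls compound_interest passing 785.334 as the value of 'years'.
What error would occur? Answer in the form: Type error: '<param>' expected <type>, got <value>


Spec: 'years' is declared as integer; 785.334 is a non-integer number.
Type error: 'years' expected integer, got 785.334


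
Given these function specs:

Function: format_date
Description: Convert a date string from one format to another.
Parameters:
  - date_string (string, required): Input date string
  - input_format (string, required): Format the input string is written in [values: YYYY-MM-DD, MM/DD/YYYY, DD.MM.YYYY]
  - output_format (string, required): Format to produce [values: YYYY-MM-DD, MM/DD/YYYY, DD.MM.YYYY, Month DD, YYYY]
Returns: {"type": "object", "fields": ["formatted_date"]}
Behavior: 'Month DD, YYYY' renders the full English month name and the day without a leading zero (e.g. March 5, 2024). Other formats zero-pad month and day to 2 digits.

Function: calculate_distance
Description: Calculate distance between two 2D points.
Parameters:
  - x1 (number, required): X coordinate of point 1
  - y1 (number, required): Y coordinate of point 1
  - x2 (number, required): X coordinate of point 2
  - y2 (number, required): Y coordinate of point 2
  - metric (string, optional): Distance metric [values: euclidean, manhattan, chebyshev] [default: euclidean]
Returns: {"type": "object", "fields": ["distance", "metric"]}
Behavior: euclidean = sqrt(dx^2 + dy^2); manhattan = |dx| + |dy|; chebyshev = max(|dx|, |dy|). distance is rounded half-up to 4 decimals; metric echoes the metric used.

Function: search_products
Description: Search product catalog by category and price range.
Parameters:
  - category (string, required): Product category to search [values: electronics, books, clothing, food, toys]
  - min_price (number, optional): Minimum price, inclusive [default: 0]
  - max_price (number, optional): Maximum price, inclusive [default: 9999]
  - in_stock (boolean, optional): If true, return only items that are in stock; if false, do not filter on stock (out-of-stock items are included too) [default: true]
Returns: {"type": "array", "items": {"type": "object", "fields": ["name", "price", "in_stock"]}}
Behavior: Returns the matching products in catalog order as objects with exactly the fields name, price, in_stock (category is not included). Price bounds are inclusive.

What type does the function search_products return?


The search_products spec declares Returns: {"type": "array", "items": {"type": "object", "fields": ["name", "price", "in_stock"]}}
Type:
array


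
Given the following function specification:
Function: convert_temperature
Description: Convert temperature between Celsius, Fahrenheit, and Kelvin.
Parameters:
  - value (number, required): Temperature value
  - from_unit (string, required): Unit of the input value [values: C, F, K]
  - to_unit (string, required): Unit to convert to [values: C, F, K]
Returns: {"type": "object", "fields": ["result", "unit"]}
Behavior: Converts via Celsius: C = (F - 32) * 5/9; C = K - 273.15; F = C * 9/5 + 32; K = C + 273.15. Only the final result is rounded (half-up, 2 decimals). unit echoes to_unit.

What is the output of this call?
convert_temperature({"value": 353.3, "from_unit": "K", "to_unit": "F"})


To C: 353.3 - 273.15 = 80.15
To F: 80.15 * 9/5 + 32 = 176.27
Round to 2 decimals: 176.27
Output:
{"result": 176.27, "unit": "F"}


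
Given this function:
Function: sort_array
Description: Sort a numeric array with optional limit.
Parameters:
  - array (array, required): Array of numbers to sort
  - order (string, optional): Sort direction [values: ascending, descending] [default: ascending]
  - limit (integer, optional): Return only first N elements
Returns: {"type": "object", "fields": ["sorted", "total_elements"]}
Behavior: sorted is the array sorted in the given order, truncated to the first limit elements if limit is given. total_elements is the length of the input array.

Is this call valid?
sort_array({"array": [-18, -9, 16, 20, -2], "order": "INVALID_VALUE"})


Checking parameter values...
Parameter 'order' has value 'INVALID_VALUE' not in allowed: ascending, descending
Invalid - 'order' must be one of ascending, descending


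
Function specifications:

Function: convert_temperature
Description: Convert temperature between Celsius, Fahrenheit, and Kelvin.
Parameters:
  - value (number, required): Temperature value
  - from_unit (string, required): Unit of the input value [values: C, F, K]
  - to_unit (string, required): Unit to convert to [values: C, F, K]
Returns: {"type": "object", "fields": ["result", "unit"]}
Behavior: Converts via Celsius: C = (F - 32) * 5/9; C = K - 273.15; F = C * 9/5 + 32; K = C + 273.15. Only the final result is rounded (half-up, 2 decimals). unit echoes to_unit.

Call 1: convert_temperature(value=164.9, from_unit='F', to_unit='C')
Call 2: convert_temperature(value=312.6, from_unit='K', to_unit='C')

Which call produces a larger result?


Call 1:
  To C: (164.9 - 32) * 5/9 = 73.833333
  Target is C: 73.833333
  Round to 2 decimals: 73.83
  -> 73.83 C
Call 2:
  To C: 312.6 - 273.15 = 39.45
  Target is C: 39.45
  Round to 2 decimals: 39.45
  -> 39.45 C
Call 1 (73.83 C)


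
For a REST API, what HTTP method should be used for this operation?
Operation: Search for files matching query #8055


GET = read, POST = create, PUT = update/replace, DELETE = remove
This operation is a read.
GET


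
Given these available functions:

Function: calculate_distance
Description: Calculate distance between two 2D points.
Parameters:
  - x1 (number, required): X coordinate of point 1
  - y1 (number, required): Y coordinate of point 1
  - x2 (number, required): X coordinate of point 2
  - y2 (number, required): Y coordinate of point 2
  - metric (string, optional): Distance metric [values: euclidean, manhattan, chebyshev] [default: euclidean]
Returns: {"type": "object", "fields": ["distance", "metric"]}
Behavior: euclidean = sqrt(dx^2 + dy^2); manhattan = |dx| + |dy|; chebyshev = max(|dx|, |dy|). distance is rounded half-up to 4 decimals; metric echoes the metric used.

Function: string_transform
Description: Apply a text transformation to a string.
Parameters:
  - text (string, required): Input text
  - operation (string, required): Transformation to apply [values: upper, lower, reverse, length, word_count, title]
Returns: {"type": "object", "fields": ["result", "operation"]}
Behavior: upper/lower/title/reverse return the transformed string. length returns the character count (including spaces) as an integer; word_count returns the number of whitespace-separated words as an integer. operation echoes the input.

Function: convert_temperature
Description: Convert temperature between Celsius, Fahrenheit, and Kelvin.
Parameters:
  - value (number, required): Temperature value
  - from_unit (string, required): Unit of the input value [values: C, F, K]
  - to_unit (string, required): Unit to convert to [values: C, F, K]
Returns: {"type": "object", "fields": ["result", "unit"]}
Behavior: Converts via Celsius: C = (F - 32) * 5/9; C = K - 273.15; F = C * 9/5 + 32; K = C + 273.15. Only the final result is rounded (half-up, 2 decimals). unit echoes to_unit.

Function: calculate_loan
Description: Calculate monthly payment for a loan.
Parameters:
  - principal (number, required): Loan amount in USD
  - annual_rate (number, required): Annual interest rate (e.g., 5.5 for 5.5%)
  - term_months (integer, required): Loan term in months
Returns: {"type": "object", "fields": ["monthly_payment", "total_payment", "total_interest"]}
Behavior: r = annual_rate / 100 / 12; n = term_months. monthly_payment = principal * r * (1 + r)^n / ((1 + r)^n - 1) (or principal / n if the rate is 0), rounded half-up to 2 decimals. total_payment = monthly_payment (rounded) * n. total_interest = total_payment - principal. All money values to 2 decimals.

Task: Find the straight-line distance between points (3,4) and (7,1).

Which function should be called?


The task needs a function whose description is: Calculate distance between two 2D points.
calculate_distance


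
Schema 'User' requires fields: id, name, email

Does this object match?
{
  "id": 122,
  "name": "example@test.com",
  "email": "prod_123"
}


Checking required fields... All present.
Valid - all required fields present


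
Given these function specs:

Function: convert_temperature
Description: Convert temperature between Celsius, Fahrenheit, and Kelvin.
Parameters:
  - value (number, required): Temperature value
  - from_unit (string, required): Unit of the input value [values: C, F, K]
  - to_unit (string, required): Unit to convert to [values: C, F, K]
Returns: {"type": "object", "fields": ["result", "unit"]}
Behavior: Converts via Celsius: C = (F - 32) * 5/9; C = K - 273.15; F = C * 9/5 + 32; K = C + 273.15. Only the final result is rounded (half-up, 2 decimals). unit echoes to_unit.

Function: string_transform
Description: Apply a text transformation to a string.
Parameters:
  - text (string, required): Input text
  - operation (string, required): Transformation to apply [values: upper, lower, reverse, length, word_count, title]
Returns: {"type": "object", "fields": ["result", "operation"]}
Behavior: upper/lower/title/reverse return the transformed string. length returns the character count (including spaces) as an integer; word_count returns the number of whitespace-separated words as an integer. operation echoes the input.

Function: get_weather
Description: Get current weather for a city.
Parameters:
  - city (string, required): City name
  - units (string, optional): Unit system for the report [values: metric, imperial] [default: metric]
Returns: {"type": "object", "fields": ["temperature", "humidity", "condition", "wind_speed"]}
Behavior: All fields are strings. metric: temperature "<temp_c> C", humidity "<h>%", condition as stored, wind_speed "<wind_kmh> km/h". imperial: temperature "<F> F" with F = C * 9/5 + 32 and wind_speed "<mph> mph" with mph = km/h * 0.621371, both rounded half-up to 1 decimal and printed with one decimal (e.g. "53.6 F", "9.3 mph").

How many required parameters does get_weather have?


Parameters of get_weather: city (required), units (optional)
Required count:
1


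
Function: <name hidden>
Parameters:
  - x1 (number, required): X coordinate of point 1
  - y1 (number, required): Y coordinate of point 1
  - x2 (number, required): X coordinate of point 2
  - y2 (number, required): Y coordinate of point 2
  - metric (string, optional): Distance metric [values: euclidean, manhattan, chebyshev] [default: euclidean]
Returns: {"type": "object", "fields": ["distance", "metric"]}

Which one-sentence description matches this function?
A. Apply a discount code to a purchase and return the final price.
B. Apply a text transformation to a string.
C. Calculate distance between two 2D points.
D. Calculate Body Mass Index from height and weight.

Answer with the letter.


Parameters x1, y1, x2, y2, metric and return ["distance", "metric"] fit: Calculate distance between two 2D points.
C


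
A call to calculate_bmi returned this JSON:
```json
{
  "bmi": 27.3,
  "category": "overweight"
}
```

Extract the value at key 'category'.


overweight


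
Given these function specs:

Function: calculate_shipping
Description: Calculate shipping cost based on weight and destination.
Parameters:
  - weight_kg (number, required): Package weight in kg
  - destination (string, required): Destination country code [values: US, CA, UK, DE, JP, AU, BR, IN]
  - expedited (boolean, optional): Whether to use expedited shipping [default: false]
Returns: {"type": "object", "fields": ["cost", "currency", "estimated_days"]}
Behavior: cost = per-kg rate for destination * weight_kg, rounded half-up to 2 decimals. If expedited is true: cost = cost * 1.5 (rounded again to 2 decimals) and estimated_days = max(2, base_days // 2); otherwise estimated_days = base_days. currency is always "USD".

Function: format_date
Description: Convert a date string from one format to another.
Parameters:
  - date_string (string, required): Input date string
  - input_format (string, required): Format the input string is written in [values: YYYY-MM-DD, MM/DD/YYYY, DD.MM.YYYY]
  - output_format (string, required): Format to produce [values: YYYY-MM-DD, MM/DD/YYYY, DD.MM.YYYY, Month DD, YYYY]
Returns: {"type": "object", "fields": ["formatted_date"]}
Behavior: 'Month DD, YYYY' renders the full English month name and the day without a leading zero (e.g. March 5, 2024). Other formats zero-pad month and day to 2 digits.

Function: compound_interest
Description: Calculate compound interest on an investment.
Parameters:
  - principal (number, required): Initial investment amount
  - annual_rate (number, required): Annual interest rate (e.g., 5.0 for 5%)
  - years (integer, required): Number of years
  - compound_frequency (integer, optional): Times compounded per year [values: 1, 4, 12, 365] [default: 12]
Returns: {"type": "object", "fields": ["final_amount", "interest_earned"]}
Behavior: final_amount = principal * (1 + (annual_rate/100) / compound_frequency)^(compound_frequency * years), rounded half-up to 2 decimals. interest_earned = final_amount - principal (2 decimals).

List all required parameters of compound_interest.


Parameters of compound_interest and their required/optional flag:
  principal: required
  annual_rate: required
  years: required
  compound_frequency: optional
annual_rate, principal, years


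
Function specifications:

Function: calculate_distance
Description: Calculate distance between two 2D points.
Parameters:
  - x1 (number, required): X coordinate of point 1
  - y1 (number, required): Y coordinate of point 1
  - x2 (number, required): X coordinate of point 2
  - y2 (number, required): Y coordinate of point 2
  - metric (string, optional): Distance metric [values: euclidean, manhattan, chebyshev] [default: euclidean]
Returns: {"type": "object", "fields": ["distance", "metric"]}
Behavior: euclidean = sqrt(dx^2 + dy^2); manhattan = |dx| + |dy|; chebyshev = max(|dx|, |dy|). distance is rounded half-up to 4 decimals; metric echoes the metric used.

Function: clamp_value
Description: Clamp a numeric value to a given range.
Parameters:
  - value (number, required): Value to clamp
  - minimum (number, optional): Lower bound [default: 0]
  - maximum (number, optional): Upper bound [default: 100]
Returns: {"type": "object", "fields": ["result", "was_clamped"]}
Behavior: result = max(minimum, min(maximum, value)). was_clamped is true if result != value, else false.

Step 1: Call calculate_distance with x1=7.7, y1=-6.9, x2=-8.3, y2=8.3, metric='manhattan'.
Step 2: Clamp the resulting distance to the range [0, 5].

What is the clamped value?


Step 1: calculate_distance (manhattan)
  |dx| = |-8.3 - 7.7| = 16; |dy| = |8.3 - -6.9| = 15.2
  manhattan: 16 + 15.2 = 31.2
  Round to 4 decimals: 31.2
  -> distance = 31.2
Step 2: clamp_value(value=31.2, minimum=0, maximum=5)
  result = max(0, min(5, 31.2)) = max(0, 5) = 5
  was_clamped = (5 != 31.2) = true
  -> result = 5
5


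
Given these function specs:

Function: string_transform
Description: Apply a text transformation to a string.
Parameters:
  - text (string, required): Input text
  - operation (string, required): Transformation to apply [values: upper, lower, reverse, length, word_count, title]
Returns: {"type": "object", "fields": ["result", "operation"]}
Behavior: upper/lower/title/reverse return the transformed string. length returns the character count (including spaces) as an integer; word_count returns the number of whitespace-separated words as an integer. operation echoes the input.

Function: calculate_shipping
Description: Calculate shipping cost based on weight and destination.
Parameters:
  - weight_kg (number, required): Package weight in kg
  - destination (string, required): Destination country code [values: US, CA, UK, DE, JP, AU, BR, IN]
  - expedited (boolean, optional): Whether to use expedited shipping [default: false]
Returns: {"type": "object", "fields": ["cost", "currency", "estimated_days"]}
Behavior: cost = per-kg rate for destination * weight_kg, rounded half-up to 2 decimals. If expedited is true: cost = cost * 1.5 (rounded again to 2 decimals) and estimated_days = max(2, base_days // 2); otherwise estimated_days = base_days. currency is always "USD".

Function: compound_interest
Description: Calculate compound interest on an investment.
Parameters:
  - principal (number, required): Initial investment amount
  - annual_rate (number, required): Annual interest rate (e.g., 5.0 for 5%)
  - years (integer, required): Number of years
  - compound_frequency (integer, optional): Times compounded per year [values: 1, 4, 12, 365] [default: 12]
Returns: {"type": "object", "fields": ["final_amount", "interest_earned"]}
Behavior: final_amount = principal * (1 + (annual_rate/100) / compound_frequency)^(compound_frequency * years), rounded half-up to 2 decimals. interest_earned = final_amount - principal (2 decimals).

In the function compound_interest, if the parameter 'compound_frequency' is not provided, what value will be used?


The compound_interest spec declares:
  - compound_frequency (integer, optional): Times compounded per year [values: 1, 4, 12, 365] [default: 12]
Default:
12


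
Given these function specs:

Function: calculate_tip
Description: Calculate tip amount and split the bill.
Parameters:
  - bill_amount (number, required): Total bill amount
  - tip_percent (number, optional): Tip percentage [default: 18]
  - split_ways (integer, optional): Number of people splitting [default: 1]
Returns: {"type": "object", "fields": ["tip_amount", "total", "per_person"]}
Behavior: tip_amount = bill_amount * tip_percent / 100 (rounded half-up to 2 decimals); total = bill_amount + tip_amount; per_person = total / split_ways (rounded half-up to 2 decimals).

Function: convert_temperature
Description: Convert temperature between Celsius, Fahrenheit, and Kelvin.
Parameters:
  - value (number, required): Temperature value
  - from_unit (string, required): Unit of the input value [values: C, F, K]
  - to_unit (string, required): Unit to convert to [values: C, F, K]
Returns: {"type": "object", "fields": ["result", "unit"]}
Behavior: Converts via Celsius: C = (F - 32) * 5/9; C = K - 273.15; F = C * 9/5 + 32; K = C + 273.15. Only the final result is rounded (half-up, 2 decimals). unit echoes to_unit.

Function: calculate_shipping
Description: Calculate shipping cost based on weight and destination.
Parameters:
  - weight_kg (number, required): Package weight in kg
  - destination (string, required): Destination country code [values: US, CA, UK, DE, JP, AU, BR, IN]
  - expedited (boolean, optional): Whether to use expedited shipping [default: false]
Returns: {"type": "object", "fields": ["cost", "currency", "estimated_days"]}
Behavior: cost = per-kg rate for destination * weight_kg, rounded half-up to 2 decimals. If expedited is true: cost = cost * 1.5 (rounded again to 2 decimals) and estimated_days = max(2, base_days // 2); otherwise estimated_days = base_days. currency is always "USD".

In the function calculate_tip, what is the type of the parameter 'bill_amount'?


The calculate_tip spec declares:
  - bill_amount (number, required): Total bill amount
Type:
number
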